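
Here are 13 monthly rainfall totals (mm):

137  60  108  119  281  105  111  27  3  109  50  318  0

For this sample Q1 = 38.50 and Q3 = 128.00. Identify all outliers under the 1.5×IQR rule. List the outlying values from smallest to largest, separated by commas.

281, 318

IQR = Q3 − Q1 = 128.00 − 38.50 = 89.50.
Lower fence = Q1 − 1.5·IQR = 38.50 − 134.25 = -95.75.
Upper fence = Q3 + 1.5·IQR = 128.00 + 134.25 = 262.25.
281 > 262.25 → outlier.
318 > 262.25 → outlier.
All remaining values lie within [-95.75, 262.25].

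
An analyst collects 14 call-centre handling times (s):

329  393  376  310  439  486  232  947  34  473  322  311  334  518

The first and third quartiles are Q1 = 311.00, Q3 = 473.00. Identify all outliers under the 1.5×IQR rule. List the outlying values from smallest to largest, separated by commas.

34, 947

IQR = Q3 − Q1 = 473.00 − 311.00 = 162.00.
Lower fence = Q1 − 1.5·IQR = 311.00 − 243.00 = 68.00.
Upper fence = Q3 + 1.5·IQR = 473.00 + 243.00 = 716.00.
34 < 68.00 → outlier.
947 > 716.00 → outlier.
All remaining values lie within [68.00, 716.00].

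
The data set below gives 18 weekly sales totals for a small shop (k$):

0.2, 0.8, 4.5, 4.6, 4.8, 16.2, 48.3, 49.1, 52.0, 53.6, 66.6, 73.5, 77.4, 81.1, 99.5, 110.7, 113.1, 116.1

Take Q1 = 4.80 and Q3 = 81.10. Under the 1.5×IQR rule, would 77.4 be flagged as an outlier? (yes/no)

no

IQR = Q3 − Q1 = 81.10 − 4.80 = 76.30.
Lower fence = Q1 − 1.5·IQR = 4.80 − 114.45 = -109.65.
Upper fence = Q3 + 1.5·IQR = 81.10 + 114.45 = 195.55.
77.4 lies within [-109.65, 195.55].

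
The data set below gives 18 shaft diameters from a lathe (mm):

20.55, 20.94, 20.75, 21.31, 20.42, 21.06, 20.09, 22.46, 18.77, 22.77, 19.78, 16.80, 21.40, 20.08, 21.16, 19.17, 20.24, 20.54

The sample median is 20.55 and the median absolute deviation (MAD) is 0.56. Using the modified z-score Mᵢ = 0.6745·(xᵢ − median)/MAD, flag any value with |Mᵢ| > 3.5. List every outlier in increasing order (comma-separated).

|Mᵢ| > 3.5 ⇔ |xᵢ − 20.55| > 3.5·0.56/0.6745 = 2.91.
So outliers lie outside [17.64, 23.46].
16.80: M = -4.52 → outlier.

16.80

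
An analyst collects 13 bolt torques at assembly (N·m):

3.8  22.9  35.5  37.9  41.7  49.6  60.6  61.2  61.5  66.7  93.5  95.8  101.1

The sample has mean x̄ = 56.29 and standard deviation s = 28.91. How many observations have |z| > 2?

0

Cutoffs: x̄ ± 2s = [-1.53, 114.11].
Every value lies within the cutoffs.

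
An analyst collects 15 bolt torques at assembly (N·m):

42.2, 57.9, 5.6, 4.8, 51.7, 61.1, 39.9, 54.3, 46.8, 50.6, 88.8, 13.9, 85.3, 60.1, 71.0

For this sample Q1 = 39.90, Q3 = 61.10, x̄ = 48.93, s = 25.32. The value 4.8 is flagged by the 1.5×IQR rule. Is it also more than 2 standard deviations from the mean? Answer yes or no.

no

z = (4.8 − 48.93) / 25.32 = -1.74.
|z| = 1.74 ≤ 2.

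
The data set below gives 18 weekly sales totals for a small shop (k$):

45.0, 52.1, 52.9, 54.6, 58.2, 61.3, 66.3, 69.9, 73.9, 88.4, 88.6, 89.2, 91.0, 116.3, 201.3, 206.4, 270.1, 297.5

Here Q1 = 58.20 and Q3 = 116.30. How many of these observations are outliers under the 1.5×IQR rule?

IQR = 58.10; fences at 58.20 − 87.15 = -28.95 and 116.30 + 87.15 = 203.45.
Outside the cutoffs: 206.4, 270.1, 297.5.

3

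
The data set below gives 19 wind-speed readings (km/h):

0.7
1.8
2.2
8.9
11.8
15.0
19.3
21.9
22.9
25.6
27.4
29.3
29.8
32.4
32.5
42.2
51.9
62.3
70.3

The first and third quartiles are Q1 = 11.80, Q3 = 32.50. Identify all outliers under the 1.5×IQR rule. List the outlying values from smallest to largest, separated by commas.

IQR = Q3 − Q1 = 32.50 − 11.80 = 20.70.
Lower fence = Q1 − 1.5·IQR = 11.80 − 31.05 = -19.25.
Upper fence = Q3 + 1.5·IQR = 32.50 + 31.05 = 63.55.
70.3 > 63.55 → outlier.
All remaining values lie within [-19.25, 63.55].

70.3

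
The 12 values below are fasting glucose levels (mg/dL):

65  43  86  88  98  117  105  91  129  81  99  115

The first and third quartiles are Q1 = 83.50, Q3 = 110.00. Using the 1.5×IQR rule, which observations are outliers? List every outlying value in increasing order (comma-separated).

43

IQR = Q3 − Q1 = 110.00 − 83.50 = 26.50.
Lower fence = Q1 − 1.5·IQR = 83.50 − 39.75 = 43.75.
Upper fence = Q3 + 1.5·IQR = 110.00 + 39.75 = 149.75.
43 < 43.75 → outlier.
All remaining values lie within [43.75, 149.75].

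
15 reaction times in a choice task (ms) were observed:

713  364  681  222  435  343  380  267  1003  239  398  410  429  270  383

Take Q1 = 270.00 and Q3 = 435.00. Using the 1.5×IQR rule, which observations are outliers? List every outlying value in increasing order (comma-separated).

IQR = Q3 − Q1 = 435.00 − 270.00 = 165.00.
Lower fence = Q1 − 1.5·IQR = 270.00 − 247.50 = 22.50.
Upper fence = Q3 + 1.5·IQR = 435.00 + 247.50 = 682.50.
713 > 682.50 → outlier.
1003 > 682.50 → outlier.
All remaining values lie within [22.50, 682.50].

713, 1003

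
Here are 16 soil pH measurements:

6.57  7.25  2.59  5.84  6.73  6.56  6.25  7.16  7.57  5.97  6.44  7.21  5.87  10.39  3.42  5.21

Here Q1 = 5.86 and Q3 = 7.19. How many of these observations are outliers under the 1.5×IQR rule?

3

IQR = 1.33; fences at 5.86 − 1.995 = 3.865 and 7.19 + 1.995 = 9.185.
Outside the cutoffs: 2.59, 3.42, 10.39.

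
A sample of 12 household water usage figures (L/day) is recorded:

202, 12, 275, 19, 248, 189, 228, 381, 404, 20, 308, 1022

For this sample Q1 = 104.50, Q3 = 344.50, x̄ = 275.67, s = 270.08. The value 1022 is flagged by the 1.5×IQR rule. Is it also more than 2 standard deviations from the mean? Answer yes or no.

yes

z = (1022 − 275.67) / 270.08 = 2.76.
|z| = 2.76 > 2.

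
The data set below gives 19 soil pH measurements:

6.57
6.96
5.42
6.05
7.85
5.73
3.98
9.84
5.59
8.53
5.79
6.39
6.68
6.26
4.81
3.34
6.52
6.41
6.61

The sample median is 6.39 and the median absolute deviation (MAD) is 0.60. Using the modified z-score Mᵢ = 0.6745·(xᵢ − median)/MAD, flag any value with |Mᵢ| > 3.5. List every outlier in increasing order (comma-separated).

|Mᵢ| > 3.5 ⇔ |xᵢ − 6.39| > 3.5·0.60/0.6745 = 3.11.
So outliers lie outside [3.28, 9.50].
9.84: M = 3.88 → outlier.

9.84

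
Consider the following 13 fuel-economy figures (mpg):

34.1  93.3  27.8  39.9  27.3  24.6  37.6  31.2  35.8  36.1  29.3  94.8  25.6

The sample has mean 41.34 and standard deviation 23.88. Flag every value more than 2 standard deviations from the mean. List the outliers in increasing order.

93.3, 94.8

Cutoffs at x̄ ± 2s: 41.34 ± 2·23.88 = [-6.42, 89.10].
93.3: z = 2.18, |z| > 2 → outlier.
94.8: z = 2.24, |z| > 2 → outlier.
Every other value lies within [-6.42, 89.10].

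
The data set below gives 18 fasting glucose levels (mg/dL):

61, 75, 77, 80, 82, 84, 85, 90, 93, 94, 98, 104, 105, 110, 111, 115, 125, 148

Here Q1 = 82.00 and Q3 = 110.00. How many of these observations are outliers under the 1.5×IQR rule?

IQR = 28.00; fences at 82.00 − 42.00 = 40.00 and 110.00 + 42.00 = 152.00.
Every value lies within the cutoffs.

0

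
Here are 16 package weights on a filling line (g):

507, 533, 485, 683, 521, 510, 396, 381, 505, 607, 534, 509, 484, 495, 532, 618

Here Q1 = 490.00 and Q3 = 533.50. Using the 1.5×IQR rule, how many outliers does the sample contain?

IQR = 43.50; fences at 490.00 − 65.25 = 424.75 and 533.50 + 65.25 = 598.75.
Outside the cutoffs: 381, 396, 607, 618, 683.

5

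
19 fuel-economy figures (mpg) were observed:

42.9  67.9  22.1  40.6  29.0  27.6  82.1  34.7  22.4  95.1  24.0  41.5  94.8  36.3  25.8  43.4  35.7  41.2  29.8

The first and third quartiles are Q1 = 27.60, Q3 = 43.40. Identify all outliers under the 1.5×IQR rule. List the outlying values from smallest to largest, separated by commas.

67.9, 82.1, 94.8, 95.1

IQR = Q3 − Q1 = 43.40 − 27.60 = 15.80.
Lower fence = Q1 − 1.5·IQR = 27.60 − 23.70 = 3.90.
Upper fence = Q3 + 1.5·IQR = 43.40 + 23.70 = 67.10.
67.9 > 67.10 → outlier.
82.1 > 67.10 → outlier.
94.8 > 67.10 → outlier.
95.1 > 67.10 → outlier.
All remaining values lie within [3.90, 67.10].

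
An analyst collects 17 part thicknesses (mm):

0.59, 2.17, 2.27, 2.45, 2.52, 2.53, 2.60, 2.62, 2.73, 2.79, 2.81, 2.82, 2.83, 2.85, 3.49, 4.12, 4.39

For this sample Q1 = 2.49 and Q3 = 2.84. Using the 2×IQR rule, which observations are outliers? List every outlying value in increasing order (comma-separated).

IQR = Q3 − Q1 = 2.84 − 2.49 = 0.35.
Lower fence = Q1 − 2·IQR = 2.49 − 0.70 = 1.79.
Upper fence = Q3 + 2·IQR = 2.84 + 0.70 = 3.54.
0.59 < 1.79 → outlier.
4.12 > 3.54 → outlier.
4.39 > 3.54 → outlier.
All remaining values lie within [1.79, 3.54].

0.59, 4.12, 4.39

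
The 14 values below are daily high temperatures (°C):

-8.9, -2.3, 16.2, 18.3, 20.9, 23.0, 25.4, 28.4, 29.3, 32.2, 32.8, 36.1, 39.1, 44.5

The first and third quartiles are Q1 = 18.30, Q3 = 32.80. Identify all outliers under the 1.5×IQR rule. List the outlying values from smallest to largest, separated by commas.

IQR = Q3 − Q1 = 32.80 − 18.30 = 14.50.
Lower fence = Q1 − 1.5·IQR = 18.30 − 21.75 = -3.45.
Upper fence = Q3 + 1.5·IQR = 32.80 + 21.75 = 54.55.
-8.9 < -3.45 → outlier.
All remaining values lie within [-3.45, 54.55].

-8.9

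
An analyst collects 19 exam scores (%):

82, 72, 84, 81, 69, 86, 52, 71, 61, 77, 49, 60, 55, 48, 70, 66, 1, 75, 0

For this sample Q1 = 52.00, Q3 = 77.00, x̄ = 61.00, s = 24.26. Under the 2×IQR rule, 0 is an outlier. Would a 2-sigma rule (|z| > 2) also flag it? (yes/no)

yes

z = (0 − 61.00) / 24.26 = -2.51.
|z| = 2.51 > 2.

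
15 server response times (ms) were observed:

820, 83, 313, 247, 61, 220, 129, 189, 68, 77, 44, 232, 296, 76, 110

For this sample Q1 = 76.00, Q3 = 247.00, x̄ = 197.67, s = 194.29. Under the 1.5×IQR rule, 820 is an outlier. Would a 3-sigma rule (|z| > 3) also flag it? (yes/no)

yes

z = (820 − 197.67) / 194.29 = 3.20.
|z| = 3.20 > 3.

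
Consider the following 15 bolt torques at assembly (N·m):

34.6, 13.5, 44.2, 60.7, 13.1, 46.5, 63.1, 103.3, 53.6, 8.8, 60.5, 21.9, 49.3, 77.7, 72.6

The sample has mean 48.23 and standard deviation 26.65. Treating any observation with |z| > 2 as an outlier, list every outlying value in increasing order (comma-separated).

Cutoffs at x̄ ± 2s: 48.23 ± 2·26.65 = [-5.07, 101.53].
103.3: z = 2.07, |z| > 2 → outlier.
Every other value lies within [-5.07, 101.53].

103.3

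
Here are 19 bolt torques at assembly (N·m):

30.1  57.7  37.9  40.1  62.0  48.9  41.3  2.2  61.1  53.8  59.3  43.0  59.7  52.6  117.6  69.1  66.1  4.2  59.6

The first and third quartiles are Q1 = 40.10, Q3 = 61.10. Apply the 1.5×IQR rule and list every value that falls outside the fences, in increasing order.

IQR = Q3 − Q1 = 61.10 − 40.10 = 21.00.
Lower fence = Q1 − 1.5·IQR = 40.10 − 31.50 = 8.60.
Upper fence = Q3 + 1.5·IQR = 61.10 + 31.50 = 92.60.
2.2 < 8.60 → outlier.
4.2 < 8.60 → outlier.
117.6 > 92.60 → outlier.
All remaining values lie within [8.60, 92.60].

2.2, 4.2, 117.6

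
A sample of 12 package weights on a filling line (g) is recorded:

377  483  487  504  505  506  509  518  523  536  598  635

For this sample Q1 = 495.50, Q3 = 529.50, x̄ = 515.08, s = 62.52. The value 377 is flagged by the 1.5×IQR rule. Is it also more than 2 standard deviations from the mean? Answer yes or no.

z = (377 − 515.08) / 62.52 = -2.21.
|z| = 2.21 > 2.

yes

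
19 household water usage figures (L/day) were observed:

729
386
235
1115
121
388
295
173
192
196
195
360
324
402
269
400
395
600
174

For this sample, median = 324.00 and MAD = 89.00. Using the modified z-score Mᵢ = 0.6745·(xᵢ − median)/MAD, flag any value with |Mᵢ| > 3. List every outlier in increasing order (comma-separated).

729, 1115

|Mᵢ| > 3 ⇔ |xᵢ − 324.00| > 3·89.00/0.6745 = 395.85.
So outliers lie outside [-71.85, 719.85].
729: M = 3.07 → outlier.
1115: M = 5.99 → outlier.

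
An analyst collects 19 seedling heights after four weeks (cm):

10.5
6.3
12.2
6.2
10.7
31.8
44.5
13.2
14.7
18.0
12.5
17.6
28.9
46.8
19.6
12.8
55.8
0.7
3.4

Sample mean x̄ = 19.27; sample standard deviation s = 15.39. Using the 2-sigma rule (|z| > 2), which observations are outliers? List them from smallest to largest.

55.8

Cutoffs at x̄ ± 2s: 19.27 ± 2·15.39 = [-11.51, 50.05].
55.8: z = 2.37, |z| > 2 → outlier.
Every other value lies within [-11.51, 50.05].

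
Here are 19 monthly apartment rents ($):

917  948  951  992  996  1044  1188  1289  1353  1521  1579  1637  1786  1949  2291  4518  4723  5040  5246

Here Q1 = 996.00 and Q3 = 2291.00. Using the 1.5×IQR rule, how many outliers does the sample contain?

IQR = 1295.00; fences at 996.00 − 1942.50 = -946.50 and 2291.00 + 1942.50 = 4233.50.
Outside the cutoffs: 4518, 4723, 5040, 5246.

4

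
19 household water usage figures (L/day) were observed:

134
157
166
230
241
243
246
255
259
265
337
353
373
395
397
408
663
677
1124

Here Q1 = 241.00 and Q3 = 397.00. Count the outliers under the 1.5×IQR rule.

IQR = 156.00; fences at 241.00 − 234.00 = 7.00 and 397.00 + 234.00 = 631.00.
Outside the cutoffs: 663, 677, 1124.

3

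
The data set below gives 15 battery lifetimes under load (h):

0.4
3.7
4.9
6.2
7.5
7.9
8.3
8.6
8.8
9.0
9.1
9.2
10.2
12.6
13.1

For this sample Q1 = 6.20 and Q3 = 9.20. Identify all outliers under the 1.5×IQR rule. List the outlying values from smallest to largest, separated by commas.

IQR = Q3 − Q1 = 9.20 − 6.20 = 3.00.
Lower fence = Q1 − 1.5·IQR = 6.20 − 4.50 = 1.70.
Upper fence = Q3 + 1.5·IQR = 9.20 + 4.50 = 13.70.
0.4 < 1.70 → outlier.
All remaining values lie within [1.70, 13.70].

0.4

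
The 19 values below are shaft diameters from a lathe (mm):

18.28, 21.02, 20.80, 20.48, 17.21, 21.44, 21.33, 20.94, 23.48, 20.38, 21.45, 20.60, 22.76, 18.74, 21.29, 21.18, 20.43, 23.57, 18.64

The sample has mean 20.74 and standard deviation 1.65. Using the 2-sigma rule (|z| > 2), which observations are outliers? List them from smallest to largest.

17.21

Cutoffs at x̄ ± 2s: 20.74 ± 2·1.65 = [17.44, 24.04].
17.21: z = -2.14, |z| > 2 → outlier.
Every other value lies within [17.44, 24.04].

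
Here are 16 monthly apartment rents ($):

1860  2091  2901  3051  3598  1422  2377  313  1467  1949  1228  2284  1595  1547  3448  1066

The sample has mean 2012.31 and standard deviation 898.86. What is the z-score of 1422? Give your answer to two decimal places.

z = (1422 − 2012.31) / 898.86 = -0.66.

-0.66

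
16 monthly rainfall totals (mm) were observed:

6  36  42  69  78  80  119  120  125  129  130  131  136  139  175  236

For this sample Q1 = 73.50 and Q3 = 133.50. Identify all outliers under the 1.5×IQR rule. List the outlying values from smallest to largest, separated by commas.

IQR = Q3 − Q1 = 133.50 − 73.50 = 60.00.
Lower fence = Q1 − 1.5·IQR = 73.50 − 90.00 = -16.50.
Upper fence = Q3 + 1.5·IQR = 133.50 + 90.00 = 223.50.
236 > 223.50 → outlier.
All remaining values lie within [-16.50, 223.50].

236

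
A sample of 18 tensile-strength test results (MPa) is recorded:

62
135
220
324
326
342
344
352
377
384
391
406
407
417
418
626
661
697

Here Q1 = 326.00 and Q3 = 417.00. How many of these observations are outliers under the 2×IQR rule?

5

IQR = 91.00; fences at 326.00 − 182.00 = 144.00 and 417.00 + 182.00 = 599.00.
Outside the cutoffs: 62, 135, 626, 661, 697.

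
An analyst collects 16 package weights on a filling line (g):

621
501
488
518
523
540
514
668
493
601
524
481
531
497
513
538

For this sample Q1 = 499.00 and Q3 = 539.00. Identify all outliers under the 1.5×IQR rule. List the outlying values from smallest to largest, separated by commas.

IQR = Q3 − Q1 = 539.00 − 499.00 = 40.00.
Lower fence = Q1 − 1.5·IQR = 499.00 − 60.00 = 439.00.
Upper fence = Q3 + 1.5·IQR = 539.00 + 60.00 = 599.00.
601 > 599.00 → outlier.
621 > 599.00 → outlier.
668 > 599.00 → outlier.
All remaining values lie within [439.00, 599.00].

601, 621, 668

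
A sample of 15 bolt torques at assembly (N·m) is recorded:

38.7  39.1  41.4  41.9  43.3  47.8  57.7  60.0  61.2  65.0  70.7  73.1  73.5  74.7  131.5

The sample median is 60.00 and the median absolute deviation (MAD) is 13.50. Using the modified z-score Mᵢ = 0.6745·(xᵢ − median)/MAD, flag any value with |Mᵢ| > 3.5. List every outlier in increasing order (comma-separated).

|Mᵢ| > 3.5 ⇔ |xᵢ − 60.00| > 3.5·13.50/0.6745 = 70.05.
So outliers lie outside [-10.05, 130.05].
131.5: M = 3.57 → outlier.

131.5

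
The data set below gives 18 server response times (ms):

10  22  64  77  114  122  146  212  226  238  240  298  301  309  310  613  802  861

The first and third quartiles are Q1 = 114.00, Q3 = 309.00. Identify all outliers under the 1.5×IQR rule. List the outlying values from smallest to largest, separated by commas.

IQR = Q3 − Q1 = 309.00 − 114.00 = 195.00.
Lower fence = Q1 − 1.5·IQR = 114.00 − 292.50 = -178.50.
Upper fence = Q3 + 1.5·IQR = 309.00 + 292.50 = 601.50.
613 > 601.50 → outlier.
802 > 601.50 → outlier.
861 > 601.50 → outlier.
All remaining values lie within [-178.50, 601.50].

613, 802, 861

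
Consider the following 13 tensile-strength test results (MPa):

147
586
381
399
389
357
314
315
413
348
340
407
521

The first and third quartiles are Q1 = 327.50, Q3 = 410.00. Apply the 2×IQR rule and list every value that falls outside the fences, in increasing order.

147, 586

IQR = Q3 − Q1 = 410.00 − 327.50 = 82.50.
Lower fence = Q1 − 2·IQR = 327.50 − 165.00 = 162.50.
Upper fence = Q3 + 2·IQR = 410.00 + 165.00 = 575.00.
147 < 162.50 → outlier.
586 > 575.00 → outlier.
All remaining values lie within [162.50, 575.00].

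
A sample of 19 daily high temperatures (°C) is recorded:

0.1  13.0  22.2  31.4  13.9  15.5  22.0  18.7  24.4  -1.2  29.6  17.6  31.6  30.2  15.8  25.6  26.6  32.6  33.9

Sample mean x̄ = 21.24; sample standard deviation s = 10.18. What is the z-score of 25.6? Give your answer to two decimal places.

z = (25.6 − 21.24) / 10.18 = 0.43.

0.43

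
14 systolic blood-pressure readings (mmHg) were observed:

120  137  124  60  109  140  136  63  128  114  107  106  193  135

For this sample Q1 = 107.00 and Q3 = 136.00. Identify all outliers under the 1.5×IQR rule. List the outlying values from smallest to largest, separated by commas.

60, 63, 193

IQR = Q3 − Q1 = 136.00 − 107.00 = 29.00.
Lower fence = Q1 − 1.5·IQR = 107.00 − 43.50 = 63.50.
Upper fence = Q3 + 1.5·IQR = 136.00 + 43.50 = 179.50.
60 < 63.50 → outlier.
63 < 63.50 → outlier.
193 > 179.50 → outlier.
All remaining values lie within [63.50, 179.50].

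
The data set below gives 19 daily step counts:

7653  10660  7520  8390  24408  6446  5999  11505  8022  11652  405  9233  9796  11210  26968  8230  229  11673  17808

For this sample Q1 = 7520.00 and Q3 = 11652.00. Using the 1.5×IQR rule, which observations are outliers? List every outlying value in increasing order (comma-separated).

229, 405, 24408, 26968

IQR = Q3 − Q1 = 11652.00 − 7520.00 = 4132.00.
Lower fence = Q1 − 1.5·IQR = 7520.00 − 6198.00 = 1322.00.
Upper fence = Q3 + 1.5·IQR = 11652.00 + 6198.00 = 17850.00.
229 < 1322.00 → outlier.
405 < 1322.00 → outlier.
24408 > 17850.00 → outlier.
26968 > 17850.00 → outlier.
All remaining values lie within [1322.00, 17850.00].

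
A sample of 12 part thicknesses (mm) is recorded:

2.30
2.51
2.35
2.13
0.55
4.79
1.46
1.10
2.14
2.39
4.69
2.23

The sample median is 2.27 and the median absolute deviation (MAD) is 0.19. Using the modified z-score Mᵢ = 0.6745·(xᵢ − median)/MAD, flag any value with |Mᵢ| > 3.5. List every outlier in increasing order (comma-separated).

|Mᵢ| > 3.5 ⇔ |xᵢ − 2.27| > 3.5·0.19/0.6745 = 0.99.
So outliers lie outside [1.28, 3.26].
0.55: M = -6.11 → outlier.
1.10: M = -4.15 → outlier.
4.69: M = 8.59 → outlier.
4.79: M = 8.95 → outlier.

0.55, 1.10, 4.69, 4.79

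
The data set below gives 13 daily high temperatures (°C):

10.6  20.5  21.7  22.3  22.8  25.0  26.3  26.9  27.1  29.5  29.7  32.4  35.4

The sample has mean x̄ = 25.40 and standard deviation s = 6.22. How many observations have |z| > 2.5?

Cutoffs: x̄ ± 2.5s = [9.85, 40.95].
Every value lies within the cutoffs.

0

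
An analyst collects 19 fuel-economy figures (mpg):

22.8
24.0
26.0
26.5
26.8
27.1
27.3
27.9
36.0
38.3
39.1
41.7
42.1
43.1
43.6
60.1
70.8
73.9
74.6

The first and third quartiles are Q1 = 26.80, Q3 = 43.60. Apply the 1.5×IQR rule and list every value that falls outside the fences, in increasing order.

70.8, 73.9, 74.6

IQR = Q3 − Q1 = 43.60 − 26.80 = 16.80.
Lower fence = Q1 − 1.5·IQR = 26.80 − 25.20 = 1.60.
Upper fence = Q3 + 1.5·IQR = 43.60 + 25.20 = 68.80.
70.8 > 68.80 → outlier.
73.9 > 68.80 → outlier.
74.6 > 68.80 → outlier.
All remaining values lie within [1.60, 68.80].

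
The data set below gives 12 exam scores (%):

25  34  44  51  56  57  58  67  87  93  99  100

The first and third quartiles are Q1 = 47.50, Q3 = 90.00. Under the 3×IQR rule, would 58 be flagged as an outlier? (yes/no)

IQR = Q3 − Q1 = 90.00 − 47.50 = 42.50.
Lower fence = Q1 − 3·IQR = 47.50 − 127.50 = -80.00.
Upper fence = Q3 + 3·IQR = 90.00 + 127.50 = 217.50.
58 lies within [-80.00, 217.50].

no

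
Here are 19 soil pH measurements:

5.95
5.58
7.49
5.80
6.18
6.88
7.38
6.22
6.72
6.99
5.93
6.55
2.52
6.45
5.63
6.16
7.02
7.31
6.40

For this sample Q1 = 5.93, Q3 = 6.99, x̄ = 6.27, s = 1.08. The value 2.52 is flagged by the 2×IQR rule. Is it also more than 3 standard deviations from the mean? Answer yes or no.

z = (2.52 − 6.27) / 1.08 = -3.47.
|z| = 3.47 > 3.

yes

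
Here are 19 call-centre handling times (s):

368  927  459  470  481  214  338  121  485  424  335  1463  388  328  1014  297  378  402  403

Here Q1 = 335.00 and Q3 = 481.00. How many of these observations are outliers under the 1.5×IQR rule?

3

IQR = 146.00; fences at 335.00 − 219.00 = 116.00 and 481.00 + 219.00 = 700.00.
Outside the cutoffs: 927, 1014, 1463.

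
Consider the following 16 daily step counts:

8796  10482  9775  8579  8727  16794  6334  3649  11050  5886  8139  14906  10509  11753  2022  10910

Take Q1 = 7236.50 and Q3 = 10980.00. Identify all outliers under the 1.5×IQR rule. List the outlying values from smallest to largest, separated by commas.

IQR = Q3 − Q1 = 10980.00 − 7236.50 = 3743.50.
Lower fence = Q1 − 1.5·IQR = 7236.50 − 5615.25 = 1621.25.
Upper fence = Q3 + 1.5·IQR = 10980.00 + 5615.25 = 16595.25.
16794 > 16595.25 → outlier.
All remaining values lie within [1621.25, 16595.25].

16794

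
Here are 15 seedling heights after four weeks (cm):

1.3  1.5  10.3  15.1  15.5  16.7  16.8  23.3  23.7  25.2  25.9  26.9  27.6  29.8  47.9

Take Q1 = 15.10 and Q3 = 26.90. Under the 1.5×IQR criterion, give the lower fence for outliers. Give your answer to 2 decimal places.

-2.60

IQR = Q3 − Q1 = 26.90 − 15.10 = 11.80.
Lower fence = Q1 − 1.5·IQR = 15.10 − 17.70 = -2.60.
Upper fence = Q3 + 1.5·IQR = 26.90 + 17.70 = 44.60.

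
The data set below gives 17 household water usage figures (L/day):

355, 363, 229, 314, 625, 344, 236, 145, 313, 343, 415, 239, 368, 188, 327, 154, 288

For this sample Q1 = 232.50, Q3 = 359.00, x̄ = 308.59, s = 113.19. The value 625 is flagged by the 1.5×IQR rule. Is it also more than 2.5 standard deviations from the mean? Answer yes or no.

z = (625 − 308.59) / 113.19 = 2.80.
|z| = 2.80 > 2.5.

yes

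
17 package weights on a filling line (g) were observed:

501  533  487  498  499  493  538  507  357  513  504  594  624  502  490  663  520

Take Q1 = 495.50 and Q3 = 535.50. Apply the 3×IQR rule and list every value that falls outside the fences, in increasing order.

357, 663

IQR = Q3 − Q1 = 535.50 − 495.50 = 40.00.
Lower fence = Q1 − 3·IQR = 495.50 − 120.00 = 375.50.
Upper fence = Q3 + 3·IQR = 535.50 + 120.00 = 655.50.
357 < 375.50 → outlier.
663 > 655.50 → outlier.
All remaining values lie within [375.50, 655.50].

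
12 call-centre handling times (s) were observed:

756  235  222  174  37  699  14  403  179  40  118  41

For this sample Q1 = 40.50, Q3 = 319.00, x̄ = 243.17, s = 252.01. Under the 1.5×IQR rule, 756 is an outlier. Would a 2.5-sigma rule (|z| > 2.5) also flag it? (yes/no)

z = (756 − 243.17) / 252.01 = 2.03.
|z| = 2.03 ≤ 2.5.

no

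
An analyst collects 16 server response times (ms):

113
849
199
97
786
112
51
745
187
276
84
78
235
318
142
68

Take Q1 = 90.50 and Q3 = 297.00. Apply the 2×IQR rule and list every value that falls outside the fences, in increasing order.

IQR = Q3 − Q1 = 297.00 − 90.50 = 206.50.
Lower fence = Q1 − 2·IQR = 90.50 − 413.00 = -322.50.
Upper fence = Q3 + 2·IQR = 297.00 + 413.00 = 710.00.
745 > 710.00 → outlier.
786 > 710.00 → outlier.
849 > 710.00 → outlier.
All remaining values lie within [-322.50, 710.00].

745, 786, 849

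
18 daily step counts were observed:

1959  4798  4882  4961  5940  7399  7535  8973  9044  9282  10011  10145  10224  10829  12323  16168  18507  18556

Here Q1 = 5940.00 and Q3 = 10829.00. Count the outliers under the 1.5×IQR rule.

IQR = 4889.00; fences at 5940.00 − 7333.50 = -1393.50 and 10829.00 + 7333.50 = 18162.50.
Outside the cutoffs: 18507, 18556.

2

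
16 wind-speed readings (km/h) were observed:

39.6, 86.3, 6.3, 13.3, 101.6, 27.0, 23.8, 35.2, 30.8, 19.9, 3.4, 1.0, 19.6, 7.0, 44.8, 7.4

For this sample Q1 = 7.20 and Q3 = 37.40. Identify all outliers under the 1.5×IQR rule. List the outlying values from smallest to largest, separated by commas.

IQR = Q3 − Q1 = 37.40 − 7.20 = 30.20.
Lower fence = Q1 − 1.5·IQR = 7.20 − 45.30 = -38.10.
Upper fence = Q3 + 1.5·IQR = 37.40 + 45.30 = 82.70.
86.3 > 82.70 → outlier.
101.6 > 82.70 → outlier.
All remaining values lie within [-38.10, 82.70].

86.3, 101.6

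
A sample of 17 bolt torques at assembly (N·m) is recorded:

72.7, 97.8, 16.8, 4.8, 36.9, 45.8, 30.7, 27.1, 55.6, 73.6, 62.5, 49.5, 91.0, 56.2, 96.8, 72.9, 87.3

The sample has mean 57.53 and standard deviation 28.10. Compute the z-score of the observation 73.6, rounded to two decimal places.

z = (73.6 − 57.53) / 28.10 = 0.57.

0.57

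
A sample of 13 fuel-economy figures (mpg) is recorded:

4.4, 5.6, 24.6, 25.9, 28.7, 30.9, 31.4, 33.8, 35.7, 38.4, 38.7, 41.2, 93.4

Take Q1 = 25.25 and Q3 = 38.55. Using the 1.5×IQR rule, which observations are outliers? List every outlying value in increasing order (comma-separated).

IQR = Q3 − Q1 = 38.55 − 25.25 = 13.30.
Lower fence = Q1 − 1.5·IQR = 25.25 − 19.95 = 5.30.
Upper fence = Q3 + 1.5·IQR = 38.55 + 19.95 = 58.50.
4.4 < 5.30 → outlier.
93.4 > 58.50 → outlier.
All remaining values lie within [5.30, 58.50].

4.4, 93.4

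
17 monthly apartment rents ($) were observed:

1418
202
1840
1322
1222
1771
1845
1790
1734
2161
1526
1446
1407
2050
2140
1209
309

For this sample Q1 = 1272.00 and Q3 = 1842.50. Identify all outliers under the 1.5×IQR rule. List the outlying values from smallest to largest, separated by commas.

202, 309

IQR = Q3 − Q1 = 1842.50 − 1272.00 = 570.50.
Lower fence = Q1 − 1.5·IQR = 1272.00 − 855.75 = 416.25.
Upper fence = Q3 + 1.5·IQR = 1842.50 + 855.75 = 2698.25.
202 < 416.25 → outlier.
309 < 416.25 → outlier.
All remaining values lie within [416.25, 2698.25].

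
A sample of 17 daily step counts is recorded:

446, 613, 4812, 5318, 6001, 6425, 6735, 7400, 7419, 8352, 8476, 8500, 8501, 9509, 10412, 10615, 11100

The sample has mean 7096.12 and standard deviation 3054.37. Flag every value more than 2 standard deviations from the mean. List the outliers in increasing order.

Cutoffs at x̄ ± 2s: 7096.12 ± 2·3054.37 = [987.38, 13204.86].
446: z = -2.18, |z| > 2 → outlier.
613: z = -2.12, |z| > 2 → outlier.
Every other value lies within [987.38, 13204.86].

446, 613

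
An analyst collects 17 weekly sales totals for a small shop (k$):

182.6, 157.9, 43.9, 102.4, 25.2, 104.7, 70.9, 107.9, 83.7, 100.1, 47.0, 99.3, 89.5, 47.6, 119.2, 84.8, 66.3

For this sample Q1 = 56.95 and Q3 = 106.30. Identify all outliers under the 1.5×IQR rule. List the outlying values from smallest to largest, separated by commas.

IQR = Q3 − Q1 = 106.30 − 56.95 = 49.35.
Lower fence = Q1 − 1.5·IQR = 56.95 − 74.025 = -17.075.
Upper fence = Q3 + 1.5·IQR = 106.30 + 74.025 = 180.325.
182.6 > 180.325 → outlier.
All remaining values lie within [-17.075, 180.325].

182.6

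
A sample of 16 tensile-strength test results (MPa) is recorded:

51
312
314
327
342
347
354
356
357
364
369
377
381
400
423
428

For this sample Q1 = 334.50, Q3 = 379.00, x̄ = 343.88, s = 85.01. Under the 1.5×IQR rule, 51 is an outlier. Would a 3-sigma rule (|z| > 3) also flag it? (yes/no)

z = (51 − 343.88) / 85.01 = -3.45.
|z| = 3.45 > 3.

yes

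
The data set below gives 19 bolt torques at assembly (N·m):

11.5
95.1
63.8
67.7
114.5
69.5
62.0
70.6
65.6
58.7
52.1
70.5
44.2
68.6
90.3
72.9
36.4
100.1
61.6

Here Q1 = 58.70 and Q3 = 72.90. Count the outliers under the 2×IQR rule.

2

IQR = 14.20; fences at 58.70 − 28.40 = 30.30 and 72.90 + 28.40 = 101.30.
Outside the cutoffs: 11.5, 114.5.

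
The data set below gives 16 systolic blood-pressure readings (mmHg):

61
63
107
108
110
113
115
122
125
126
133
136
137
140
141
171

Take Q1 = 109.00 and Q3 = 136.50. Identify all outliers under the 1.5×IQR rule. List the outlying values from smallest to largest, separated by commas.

IQR = Q3 − Q1 = 136.50 − 109.00 = 27.50.
Lower fence = Q1 − 1.5·IQR = 109.00 − 41.25 = 67.75.
Upper fence = Q3 + 1.5·IQR = 136.50 + 41.25 = 177.75.
61 < 67.75 → outlier.
63 < 67.75 → outlier.
All remaining values lie within [67.75, 177.75].

61, 63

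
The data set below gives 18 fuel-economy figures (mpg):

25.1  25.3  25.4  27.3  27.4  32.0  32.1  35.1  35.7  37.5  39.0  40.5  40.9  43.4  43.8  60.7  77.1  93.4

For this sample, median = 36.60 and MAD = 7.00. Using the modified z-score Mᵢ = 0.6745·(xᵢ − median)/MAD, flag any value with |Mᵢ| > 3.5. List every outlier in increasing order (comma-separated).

|Mᵢ| > 3.5 ⇔ |xᵢ − 36.60| > 3.5·7.00/0.6745 = 36.32.
So outliers lie outside [0.28, 72.92].
77.1: M = 3.90 → outlier.
93.4: M = 5.47 → outlier.

77.1, 93.4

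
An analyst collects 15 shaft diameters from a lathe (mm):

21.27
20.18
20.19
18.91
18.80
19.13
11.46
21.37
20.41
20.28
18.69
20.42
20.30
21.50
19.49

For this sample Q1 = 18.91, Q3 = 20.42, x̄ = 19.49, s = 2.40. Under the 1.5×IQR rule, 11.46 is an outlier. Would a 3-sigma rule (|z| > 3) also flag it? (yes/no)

z = (11.46 − 19.49) / 2.40 = -3.35.
|z| = 3.35 > 3.

yes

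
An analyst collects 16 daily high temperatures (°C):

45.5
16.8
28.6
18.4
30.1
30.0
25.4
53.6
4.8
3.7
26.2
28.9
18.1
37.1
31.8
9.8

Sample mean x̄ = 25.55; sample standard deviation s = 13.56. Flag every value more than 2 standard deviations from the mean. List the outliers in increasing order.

Cutoffs at x̄ ± 2s: 25.55 ± 2·13.56 = [-1.57, 52.67].
53.6: z = 2.07, |z| > 2 → outlier.
Every other value lies within [-1.57, 52.67].

53.6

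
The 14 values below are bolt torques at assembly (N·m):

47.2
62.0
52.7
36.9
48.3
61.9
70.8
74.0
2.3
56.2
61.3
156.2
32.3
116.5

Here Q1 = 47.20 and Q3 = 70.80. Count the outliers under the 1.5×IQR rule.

IQR = 23.60; fences at 47.20 − 35.40 = 11.80 and 70.80 + 35.40 = 106.20.
Outside the cutoffs: 2.3, 116.5, 156.2.

3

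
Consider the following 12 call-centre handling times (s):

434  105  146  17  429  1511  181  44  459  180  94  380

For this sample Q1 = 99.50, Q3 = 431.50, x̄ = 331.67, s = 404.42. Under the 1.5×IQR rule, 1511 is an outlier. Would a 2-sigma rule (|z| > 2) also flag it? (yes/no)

yes

z = (1511 − 331.67) / 404.42 = 2.92.
|z| = 2.92 > 2.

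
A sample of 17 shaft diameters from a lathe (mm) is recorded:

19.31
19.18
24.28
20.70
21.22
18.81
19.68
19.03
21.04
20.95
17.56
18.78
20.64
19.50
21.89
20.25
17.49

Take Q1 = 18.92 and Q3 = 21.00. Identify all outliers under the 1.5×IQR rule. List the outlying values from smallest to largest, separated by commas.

24.28

IQR = Q3 − Q1 = 21.00 − 18.92 = 2.08.
Lower fence = Q1 − 1.5·IQR = 18.92 − 3.12 = 15.80.
Upper fence = Q3 + 1.5·IQR = 21.00 + 3.12 = 24.12.
24.28 > 24.12 → outlier.
All remaining values lie within [15.80, 24.12].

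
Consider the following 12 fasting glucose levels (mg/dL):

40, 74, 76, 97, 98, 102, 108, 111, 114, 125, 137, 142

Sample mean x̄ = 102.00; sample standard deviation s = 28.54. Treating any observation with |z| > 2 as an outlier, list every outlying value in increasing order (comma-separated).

Cutoffs at x̄ ± 2s: 102.00 ± 2·28.54 = [44.92, 159.08].
40: z = -2.17, |z| > 2 → outlier.
Every other value lies within [44.92, 159.08].

40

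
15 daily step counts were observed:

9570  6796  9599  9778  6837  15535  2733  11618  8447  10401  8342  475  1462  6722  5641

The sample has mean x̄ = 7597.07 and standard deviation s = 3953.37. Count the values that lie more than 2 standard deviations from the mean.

Cutoffs: x̄ ± 2s = [-309.67, 15503.81].
Outside the cutoffs: 15535.

1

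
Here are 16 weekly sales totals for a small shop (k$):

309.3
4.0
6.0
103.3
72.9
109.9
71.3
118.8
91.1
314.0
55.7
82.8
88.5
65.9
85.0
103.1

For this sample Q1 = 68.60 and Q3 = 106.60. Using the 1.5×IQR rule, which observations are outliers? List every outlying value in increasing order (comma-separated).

IQR = Q3 − Q1 = 106.60 − 68.60 = 38.00.
Lower fence = Q1 − 1.5·IQR = 68.60 − 57.00 = 11.60.
Upper fence = Q3 + 1.5·IQR = 106.60 + 57.00 = 163.60.
4.0 < 11.60 → outlier.
6.0 < 11.60 → outlier.
309.3 > 163.60 → outlier.
314.0 > 163.60 → outlier.
All remaining values lie within [11.60, 163.60].

4.0, 6.0, 309.3, 314.0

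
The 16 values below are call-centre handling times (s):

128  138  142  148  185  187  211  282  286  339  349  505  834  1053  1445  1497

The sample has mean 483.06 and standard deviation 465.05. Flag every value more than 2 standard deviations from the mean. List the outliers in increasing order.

Cutoffs at x̄ ± 2s: 483.06 ± 2·465.05 = [-447.04, 1413.16].
1445: z = 2.07, |z| > 2 → outlier.
1497: z = 2.18, |z| > 2 → outlier.
Every other value lies within [-447.04, 1413.16].

1445, 1497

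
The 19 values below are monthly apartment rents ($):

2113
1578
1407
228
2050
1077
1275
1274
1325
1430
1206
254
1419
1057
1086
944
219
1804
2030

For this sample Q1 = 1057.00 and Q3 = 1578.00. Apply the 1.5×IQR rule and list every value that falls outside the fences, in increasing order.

IQR = Q3 − Q1 = 1578.00 − 1057.00 = 521.00.
Lower fence = Q1 − 1.5·IQR = 1057.00 − 781.50 = 275.50.
Upper fence = Q3 + 1.5·IQR = 1578.00 + 781.50 = 2359.50.
219 < 275.50 → outlier.
228 < 275.50 → outlier.
254 < 275.50 → outlier.
All remaining values lie within [275.50, 2359.50].

219, 228, 254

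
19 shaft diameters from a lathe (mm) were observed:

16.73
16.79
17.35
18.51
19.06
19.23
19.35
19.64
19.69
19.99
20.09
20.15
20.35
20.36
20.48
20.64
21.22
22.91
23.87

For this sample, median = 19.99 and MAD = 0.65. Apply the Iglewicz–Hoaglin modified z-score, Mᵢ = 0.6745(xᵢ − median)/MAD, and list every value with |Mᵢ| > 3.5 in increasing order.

|Mᵢ| > 3.5 ⇔ |xᵢ − 19.99| > 3.5·0.65/0.6745 = 3.37.
So outliers lie outside [16.62, 23.36].
23.87: M = 4.03 → outlier.

23.87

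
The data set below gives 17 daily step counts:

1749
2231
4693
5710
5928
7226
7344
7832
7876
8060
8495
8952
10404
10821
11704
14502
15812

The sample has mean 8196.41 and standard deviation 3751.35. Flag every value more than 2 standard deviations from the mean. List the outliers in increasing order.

15812

Cutoffs at x̄ ± 2s: 8196.41 ± 2·3751.35 = [693.71, 15699.11].
15812: z = 2.03, |z| > 2 → outlier.
Every other value lies within [693.71, 15699.11].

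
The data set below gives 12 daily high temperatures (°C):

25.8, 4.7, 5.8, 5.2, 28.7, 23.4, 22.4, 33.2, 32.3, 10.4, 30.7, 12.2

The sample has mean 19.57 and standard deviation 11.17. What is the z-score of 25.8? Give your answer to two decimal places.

z = (25.8 − 19.57) / 11.17 = 0.56.

0.56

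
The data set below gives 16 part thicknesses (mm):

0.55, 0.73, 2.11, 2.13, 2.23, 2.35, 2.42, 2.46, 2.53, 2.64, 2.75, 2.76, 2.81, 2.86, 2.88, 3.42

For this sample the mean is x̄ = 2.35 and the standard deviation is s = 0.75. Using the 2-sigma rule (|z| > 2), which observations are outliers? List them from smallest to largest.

0.55, 0.73

Cutoffs at x̄ ± 2s: 2.35 ± 2·0.75 = [0.85, 3.85].
0.55: z = -2.40, |z| > 2 → outlier.
0.73: z = -2.16, |z| > 2 → outlier.
Every other value lies within [0.85, 3.85].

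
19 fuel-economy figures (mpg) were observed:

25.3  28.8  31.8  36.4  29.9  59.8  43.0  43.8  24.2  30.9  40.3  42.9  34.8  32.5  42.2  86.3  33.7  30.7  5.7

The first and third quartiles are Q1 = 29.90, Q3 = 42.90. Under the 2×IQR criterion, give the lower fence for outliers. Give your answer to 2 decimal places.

IQR = Q3 − Q1 = 42.90 − 29.90 = 13.00.
Lower fence = Q1 − 2·IQR = 29.90 − 26.00 = 3.90.
Upper fence = Q3 + 2·IQR = 42.90 + 26.00 = 68.90.

3.90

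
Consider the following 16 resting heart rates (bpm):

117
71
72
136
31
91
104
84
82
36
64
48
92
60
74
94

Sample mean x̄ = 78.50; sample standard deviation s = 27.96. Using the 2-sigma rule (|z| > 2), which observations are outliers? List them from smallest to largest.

136

Cutoffs at x̄ ± 2s: 78.50 ± 2·27.96 = [22.58, 134.42].
136: z = 2.06, |z| > 2 → outlier.
Every other value lies within [22.58, 134.42].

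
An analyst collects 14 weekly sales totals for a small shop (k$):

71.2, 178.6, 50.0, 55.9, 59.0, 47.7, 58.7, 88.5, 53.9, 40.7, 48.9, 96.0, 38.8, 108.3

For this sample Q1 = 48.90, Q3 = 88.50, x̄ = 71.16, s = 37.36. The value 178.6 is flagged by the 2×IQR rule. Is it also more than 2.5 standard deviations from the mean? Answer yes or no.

z = (178.6 − 71.16) / 37.36 = 2.88.
|z| = 2.88 > 2.5.

yes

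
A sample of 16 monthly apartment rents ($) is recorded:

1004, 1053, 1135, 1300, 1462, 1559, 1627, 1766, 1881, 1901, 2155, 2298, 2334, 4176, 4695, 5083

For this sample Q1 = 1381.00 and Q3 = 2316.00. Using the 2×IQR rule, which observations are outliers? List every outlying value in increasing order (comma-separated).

IQR = Q3 − Q1 = 2316.00 − 1381.00 = 935.00.
Lower fence = Q1 − 2·IQR = 1381.00 − 1870.00 = -489.00.
Upper fence = Q3 + 2·IQR = 2316.00 + 1870.00 = 4186.00.
4695 > 4186.00 → outlier.
5083 > 4186.00 → outlier.
All remaining values lie within [-489.00, 4186.00].

4695, 5083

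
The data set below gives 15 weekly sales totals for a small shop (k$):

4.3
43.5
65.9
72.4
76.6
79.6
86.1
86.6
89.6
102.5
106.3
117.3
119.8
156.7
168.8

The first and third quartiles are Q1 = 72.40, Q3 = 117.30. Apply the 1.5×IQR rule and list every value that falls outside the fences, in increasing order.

4.3

IQR = Q3 − Q1 = 117.30 − 72.40 = 44.90.
Lower fence = Q1 − 1.5·IQR = 72.40 − 67.35 = 5.05.
Upper fence = Q3 + 1.5·IQR = 117.30 + 67.35 = 184.65.
4.3 < 5.05 → outlier.
All remaining values lie within [5.05, 184.65].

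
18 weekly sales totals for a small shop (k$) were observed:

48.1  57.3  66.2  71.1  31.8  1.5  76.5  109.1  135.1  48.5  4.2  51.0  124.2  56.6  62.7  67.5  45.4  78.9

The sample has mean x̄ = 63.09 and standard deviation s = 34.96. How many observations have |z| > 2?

Cutoffs: x̄ ± 2s = [-6.83, 133.01].
Outside the cutoffs: 135.1.

1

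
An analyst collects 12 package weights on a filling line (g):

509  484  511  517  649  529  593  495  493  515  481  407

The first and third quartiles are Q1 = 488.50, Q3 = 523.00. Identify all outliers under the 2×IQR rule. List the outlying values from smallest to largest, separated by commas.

407, 593, 649

IQR = Q3 − Q1 = 523.00 − 488.50 = 34.50.
Lower fence = Q1 − 2·IQR = 488.50 − 69.00 = 419.50.
Upper fence = Q3 + 2·IQR = 523.00 + 69.00 = 592.00.
407 < 419.50 → outlier.
593 > 592.00 → outlier.
649 > 592.00 → outlier.
All remaining values lie within [419.50, 592.00].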